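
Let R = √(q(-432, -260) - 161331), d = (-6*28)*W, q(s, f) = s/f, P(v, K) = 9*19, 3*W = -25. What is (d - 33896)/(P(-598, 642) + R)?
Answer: -7524855/258064 + 677*I*√681616455/258064 ≈ -29.159 + 68.491*I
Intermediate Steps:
W = -25/3 (W = (⅓)*(-25) = -25/3 ≈ -8.3333)
P(v, K) = 171
d = 1400 (d = -6*28*(-25/3) = -168*(-25/3) = 1400)
R = I*√681616455/65 (R = √(-432/(-260) - 161331) = √(-432*(-1/260) - 161331) = √(108/65 - 161331) = √(-10486407/65) = I*√681616455/65 ≈ 401.66*I)
(d - 33896)/(P(-598, 642) + R) = (1400 - 33896)/(171 + I*√681616455/65) = -32496/(171 + I*√681616455/65)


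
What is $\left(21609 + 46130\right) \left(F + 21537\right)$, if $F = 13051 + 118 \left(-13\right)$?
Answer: $2239044906$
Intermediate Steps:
$F = 11517$ ($F = 13051 - 1534 = 11517$)
$\left(21609 + 46130\right) \left(F + 21537\right) = \left(21609 + 46130\right) \left(11517 + 21537\right) = 67739 \cdot 33054 = 2239044906$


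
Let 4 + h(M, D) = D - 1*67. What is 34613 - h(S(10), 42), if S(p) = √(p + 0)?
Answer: 34642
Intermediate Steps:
S(p) = √p
h(M, D) = -71 + D (h(M, D) = -4 + (D - 1*67) = -4 + (D - 67) = -4 + (-67 + D) = -71 + D)
34613 - h(S(10), 42) = 34613 - (-71 + 42) = 34613 - 1*(-29) = 34613 + 29 = 34642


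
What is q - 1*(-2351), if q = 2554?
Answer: 4905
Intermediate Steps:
q - 1*(-2351) = 2554 - 1*(-2351) = 2554 + 2351 = 4905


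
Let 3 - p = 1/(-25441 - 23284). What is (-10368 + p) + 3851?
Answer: -317394649/48725 ≈ -6514.0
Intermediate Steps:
p = 146176/48725 (p = 3 - 1/(-25441 - 23284) = 3 - 1/(-48725) = 3 - 1*(-1/48725) = 3 + 1/48725 = 146176/48725 ≈ 3.0000)
(-10368 + p) + 3851 = (-10368 + 146176/48725) + 3851 = -505034624/48725 + 3851 = -317394649/48725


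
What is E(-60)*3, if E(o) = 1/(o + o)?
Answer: -1/40 ≈ -0.025000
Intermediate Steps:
E(o) = 1/(2*o)
E(-60)*3 = ((½)/(-60))*3 = ((½)*(-1/60))*3 = -1/120*3 = -1/40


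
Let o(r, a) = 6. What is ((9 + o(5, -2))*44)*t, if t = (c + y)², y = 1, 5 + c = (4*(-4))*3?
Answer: 1784640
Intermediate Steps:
c = -53 (c = -5 + (4*(-4))*3 = -5 - 16*3 = -5 - 48 = -53)
t = 2704 (t = (-53 + 1)² = (-52)² = 2704)
((9 + o(5, -2))*44)*t = ((9 + 6)*44)*2704 = (15*44)*2704 = 660*2704 = 1784640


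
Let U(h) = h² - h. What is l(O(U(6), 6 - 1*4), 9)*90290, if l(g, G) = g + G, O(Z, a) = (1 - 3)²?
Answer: 1173770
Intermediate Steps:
O(Z, a) = 4 (O(Z, a) = (-2)² = 4)
l(g, G) = G + g
l(O(U(6), 6 - 1*4), 9)*90290 = (9 + 4)*90290 = 13*90290 = 1173770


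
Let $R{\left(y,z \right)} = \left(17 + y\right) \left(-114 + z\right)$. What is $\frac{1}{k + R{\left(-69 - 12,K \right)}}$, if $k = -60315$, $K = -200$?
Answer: $- \frac{1}{40219} \approx -2.4864 \cdot 10^{-5}$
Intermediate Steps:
$R{\left(y,z \right)} = \left(-114 + z\right) \left(17 + y\right)$
$\frac{1}{k + R{\left(-69 - 12,K \right)}} = \frac{1}{-60315 + \left(-1938 - 114 \left(-69 - 12\right) + 17 \left(-200\right) + \left(-69 - 12\right) \left(-200\right)\right)} = \frac{1}{-60315 - \left(5338 + 114 \left(-69 - 12\right) - \left(-69 - 12\right) \left(-200\right)\right)} = \frac{1}{-60315 - -20096} = \frac{1}{-60315 + \left(-1938 + 9234 - 3400 + 16200\right)} = \frac{1}{-60315 + 20096} = \frac{1}{-40219} = - \frac{1}{40219}$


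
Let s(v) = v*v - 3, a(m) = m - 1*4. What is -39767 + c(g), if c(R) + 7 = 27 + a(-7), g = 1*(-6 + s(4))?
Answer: -39758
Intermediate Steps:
a(m) = -4 + m (a(m) = m - 4 = -4 + m)
s(v) = -3 + v² (s(v) = v² - 3 = -3 + v²)
g = 7 (g = 1*(-6 + (-3 + 4²)) = 1*(-6 + (-3 + 16)) = 1*(-6 + 13) = 1*7 = 7)
c(R) = 9 (c(R) = -7 + (27 + (-4 - 7)) = -7 + (27 - 11) = -7 + 16 = 9)
-39767 + c(g) = -39767 + 9 = -39758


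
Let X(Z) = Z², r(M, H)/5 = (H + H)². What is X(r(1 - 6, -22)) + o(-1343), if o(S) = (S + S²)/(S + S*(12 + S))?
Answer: 62312096671/665 ≈ 9.3702e+7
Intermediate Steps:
r(M, H) = 20*H² (r(M, H) = 5*(H + H)² = 5*(2*H)² = 5*(4*H²) = 20*H²)
o(S) = (S + S²)/(S + S*(12 + S))
X(r(1 - 6, -22)) + o(-1343) = (20*(-22)²)² + (1 - 1343)/(13 - 1343) = (20*484)² - 1342/(-1330) = 9680² - 1/1330*(-1342) = 93702400 + 671/665 = 62312096671/665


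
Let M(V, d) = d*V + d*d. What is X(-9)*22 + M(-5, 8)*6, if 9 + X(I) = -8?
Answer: -230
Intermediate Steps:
M(V, d) = d² + V*d (M(V, d) = V*d + d² = d² + V*d)
X(I) = -17 (X(I) = -9 - 8 = -17)
X(-9)*22 + M(-5, 8)*6 = -17*22 + (8*(-5 + 8))*6 = -374 + (8*3)*6 = -374 + 24*6 = -374 + 144 = -230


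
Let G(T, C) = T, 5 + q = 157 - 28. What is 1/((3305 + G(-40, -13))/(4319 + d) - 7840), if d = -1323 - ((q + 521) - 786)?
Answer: -3137/24590815 ≈ -0.00012757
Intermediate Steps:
q = 124 (q = -5 + (157 - 28) = -5 + 129 = 124)
d = -1182 (d = -1323 - ((124 + 521) - 786) = -1323 - (645 - 786) = -1323 - 1*(-141) = -1323 + 141 = -1182)
1/((3305 + G(-40, -13))/(4319 + d) - 7840) = 1/((3305 - 40)/(4319 - 1182) - 7840) = 1/(3265/3137 - 7840) = 1/(-24590815/3137) = -3137/24590815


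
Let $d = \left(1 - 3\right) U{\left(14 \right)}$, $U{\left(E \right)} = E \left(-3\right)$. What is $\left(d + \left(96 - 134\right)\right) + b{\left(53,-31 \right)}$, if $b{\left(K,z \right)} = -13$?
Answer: $33$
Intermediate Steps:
$U{\left(E \right)} = - 3 E$
$d = 84$ ($d = \left(1 - 3\right) \left(\left(-3\right) 14\right) = \left(-2\right) \left(-42\right) = 84$)
$\left(d + \left(96 - 134\right)\right) + b{\left(53,-31 \right)} = \left(84 + \left(96 - 134\right)\right) - 13 = \left(84 - 38\right) - 13 = 46 - 13 = 33$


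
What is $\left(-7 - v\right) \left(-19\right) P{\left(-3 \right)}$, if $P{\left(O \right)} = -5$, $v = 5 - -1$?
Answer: $-1235$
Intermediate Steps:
$v = 6$ ($v = 5 + 1 = 6$)
$\left(-7 - v\right) \left(-19\right) P{\left(-3 \right)} = \left(-7 - 6\right) \left(-19\right) \left(-5\right) = \left(-13\right) \left(-19\right) \left(-5\right) = 247 \left(-5\right) = -1235$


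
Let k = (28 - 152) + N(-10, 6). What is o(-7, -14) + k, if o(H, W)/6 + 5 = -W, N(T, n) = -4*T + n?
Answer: -24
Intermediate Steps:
N(T, n) = n - 4*T
o(H, W) = -30 - 6*W (o(H, W) = -30 + 6*(-W) = -30 - 6*W)
k = -78 (k = (28 - 152) + (6 - 4*(-10)) = -124 + (6 + 40) = -124 + 46 = -78)
o(-7, -14) + k = (-30 - 6*(-14)) - 78 = (-30 + 84) - 78 = 54 - 78 = -24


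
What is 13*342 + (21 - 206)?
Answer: 4261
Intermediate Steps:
13*342 + (21 - 206) = 4446 - 185 = 4261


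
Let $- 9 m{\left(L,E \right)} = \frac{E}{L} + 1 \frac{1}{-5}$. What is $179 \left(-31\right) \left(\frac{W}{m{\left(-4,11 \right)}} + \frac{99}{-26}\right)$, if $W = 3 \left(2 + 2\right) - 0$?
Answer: $- \frac{279220131}{1534} \approx -1.8202 \cdot 10^{5}$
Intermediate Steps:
$m{\left(L,E \right)} = \frac{1}{45} - \frac{E}{9 L}$ ($m{\left(L,E \right)} = - \frac{\frac{E}{L} + 1 \frac{1}{-5}}{9} = - \frac{\frac{E}{L} + 1 \left(- \frac{1}{5}\right)}{9} = - \frac{\frac{E}{L} - \frac{1}{5}}{9} = - \frac{- \frac{1}{5} + \frac{E}{L}}{9} = \frac{1}{45} - \frac{E}{9 L}$)
$W = 12$ ($W = 3 \cdot 4 + 0 = 12 + 0 = 12$)
$179 \left(-31\right) \left(\frac{W}{m{\left(-4,11 \right)}} + \frac{99}{-26}\right) = 179 \left(-31\right) \left(\frac{12}{\frac{1}{45} \frac{1}{-4} \left(-4 - 55\right)} + \frac{99}{-26}\right) = - 5549 \left(\frac{12}{\frac{1}{45} \left(- \frac{1}{4}\right) \left(-4 - 55\right)} + 99 \left(- \frac{1}{26}\right)\right) = - 5549 \left(\frac{12}{\frac{1}{45} \left(- \frac{1}{4}\right) \left(-59\right)} - \frac{99}{26}\right) = - 5549 \left(\frac{12}{\frac{59}{180}} - \frac{99}{26}\right) = - 5549 \left(12 \cdot \frac{180}{59} - \frac{99}{26}\right) = - 5549 \left(\frac{2160}{59} - \frac{99}{26}\right) = \left(-5549\right) \frac{50319}{1534} = - \frac{279220131}{1534}$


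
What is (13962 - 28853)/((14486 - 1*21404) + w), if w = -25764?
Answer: 14891/32682 ≈ 0.45563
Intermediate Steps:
(13962 - 28853)/((14486 - 1*21404) + w) = (13962 - 28853)/((14486 - 1*21404) - 25764) = -14891/((14486 - 21404) - 25764) = -14891/(-6918 - 25764) = -14891/(-32682) = -14891*(-1/32682) = 14891/32682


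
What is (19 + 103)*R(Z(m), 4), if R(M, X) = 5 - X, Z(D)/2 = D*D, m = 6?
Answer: 122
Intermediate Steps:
Z(D) = 2*D² (Z(D) = 2*(D*D) = 2*D²)
(19 + 103)*R(Z(m), 4) = (19 + 103)*(5 - 1*4) = 122*(5 - 4) = 122*1 = 122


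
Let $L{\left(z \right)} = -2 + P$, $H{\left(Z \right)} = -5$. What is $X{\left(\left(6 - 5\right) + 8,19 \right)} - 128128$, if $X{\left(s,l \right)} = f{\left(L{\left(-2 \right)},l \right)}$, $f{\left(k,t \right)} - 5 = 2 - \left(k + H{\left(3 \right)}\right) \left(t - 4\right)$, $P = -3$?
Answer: $-127971$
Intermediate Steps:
$L{\left(z \right)} = -5$ ($L{\left(z \right)} = -2 - 3 = -5$)
$f{\left(k,t \right)} = 7 - \left(-5 + k\right) \left(-4 + t\right)$ ($f{\left(k,t \right)} = 5 - \left(-2 + \left(k - 5\right) \left(t - 4\right)\right) = 5 - \left(-2 + \left(-5 + k\right) \left(-4 + t\right)\right) = 7 - \left(-5 + k\right) \left(-4 + t\right)$)
$X{\left(s,l \right)} = -33 + 10 l$ ($X{\left(s,l \right)} = -13 + 4 \left(-5\right) + 5 l - - 5 l = -13 - 20 + 5 l + 5 l = -33 + 10 l$)
$X{\left(\left(6 - 5\right) + 8,19 \right)} - 128128 = \left(-33 + 10 \cdot 19\right) - 128128 = \left(-33 + 190\right) - 128128 = 157 - 128128 = -127971$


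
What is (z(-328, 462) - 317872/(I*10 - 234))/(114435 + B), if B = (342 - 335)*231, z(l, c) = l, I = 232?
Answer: -125260/30260559 ≈ -0.0041394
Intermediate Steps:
B = 1617 (B = 7*231 = 1617)
(z(-328, 462) - 317872/(I*10 - 234))/(114435 + B) = (-328 - 317872/(232*10 - 234))/(114435 + 1617) = (-328 - 317872/(2320 - 234))/116052 = (-328 - 317872/2086)*(1/116052) = (-328 - 317872*1/2086)*(1/116052) = (-328 - 158936/1043)*(1/116052) = -501040/1043*1/116052 = -125260/30260559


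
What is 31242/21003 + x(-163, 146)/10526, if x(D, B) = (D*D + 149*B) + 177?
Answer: 224583132/36846263 ≈ 6.0951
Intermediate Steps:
x(D, B) = 177 + D² + 149*B (x(D, B) = (D² + 149*B) + 177 = 177 + D² + 149*B)
31242/21003 + x(-163, 146)/10526 = 31242/21003 + (177 + (-163)² + 149*146)/10526 = 31242*(1/21003) + (177 + 26569 + 21754)*(1/10526) = 10414/7001 + 48500*(1/10526) = 10414/7001 + 24250/5263 = 224583132/36846263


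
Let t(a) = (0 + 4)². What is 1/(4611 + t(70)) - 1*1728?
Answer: -7995455/4627 ≈ -1728.0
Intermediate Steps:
t(a) = 16 (t(a) = 4² = 16)
1/(4611 + t(70)) - 1*1728 = 1/(4611 + 16) - 1*1728 = 1/4627 - 1728 = -7995455/4627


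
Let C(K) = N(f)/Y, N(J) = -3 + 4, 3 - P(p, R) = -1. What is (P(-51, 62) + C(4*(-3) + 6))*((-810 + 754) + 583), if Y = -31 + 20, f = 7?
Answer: 22661/11 ≈ 2060.1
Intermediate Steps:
P(p, R) = 4 (P(p, R) = 3 - 1*(-1) = 3 + 1 = 4)
N(J) = 1
Y = -11
C(K) = -1/11 (C(K) = 1/(-11) = 1*(-1/11) = -1/11)
(P(-51, 62) + C(4*(-3) + 6))*((-810 + 754) + 583) = (4 - 1/11)*((-810 + 754) + 583) = 43*(-56 + 583)/11 = (43/11)*527 = 22661/11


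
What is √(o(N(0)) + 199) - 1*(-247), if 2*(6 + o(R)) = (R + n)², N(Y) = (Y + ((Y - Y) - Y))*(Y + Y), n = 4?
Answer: 247 + √201 ≈ 261.18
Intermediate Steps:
N(Y) = 0 (N(Y) = (Y + (0 - Y))*(2*Y) = (Y - Y)*(2*Y) = 0*(2*Y) = 0)
o(R) = -6 + (4 + R)²/2 (o(R) = -6 + (R + 4)²/2 = -6 + (4 + R)²/2)
√(o(N(0)) + 199) - 1*(-247) = √((-6 + (4 + 0)²/2) + 199) - 1*(-247) = √((-6 + (½)*4²) + 199) + 247 = √((-6 + (½)*16) + 199) + 247 = √((-6 + 8) + 199) + 247 = √(2 + 199) + 247 = √201 + 247 = 247 + √201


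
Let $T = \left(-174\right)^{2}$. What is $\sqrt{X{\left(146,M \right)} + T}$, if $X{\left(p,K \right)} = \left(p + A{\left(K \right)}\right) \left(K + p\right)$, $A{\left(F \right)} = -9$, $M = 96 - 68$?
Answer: $\sqrt{54114} \approx 232.62$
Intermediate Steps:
$M = 28$ ($M = 96 - 68 = 28$)
$T = 30276$
$X{\left(p,K \right)} = \left(-9 + p\right) \left(K + p\right)$ ($X{\left(p,K \right)} = \left(p - 9\right) \left(K + p\right) = \left(-9 + p\right) \left(K + p\right)$)
$\sqrt{X{\left(146,M \right)} + T} = \sqrt{\left(146^{2} - 252 - 1314 + 28 \cdot 146\right) + 30276} = \sqrt{\left(21316 - 252 - 1314 + 4088\right) + 30276} = \sqrt{23838 + 30276} = \sqrt{54114}$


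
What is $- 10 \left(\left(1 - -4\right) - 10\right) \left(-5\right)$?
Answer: $-250$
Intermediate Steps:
$- 10 \left(\left(1 - -4\right) - 10\right) \left(-5\right) = - 10 \left(\left(1 + 4\right) - 10\right) \left(-5\right) = - 10 \left(5 - 10\right) \left(-5\right) = \left(-10\right) \left(-5\right) \left(-5\right) = 50 \left(-5\right) = -250$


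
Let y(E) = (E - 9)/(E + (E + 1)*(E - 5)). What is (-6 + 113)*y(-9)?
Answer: -1926/103 ≈ -18.699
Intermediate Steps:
y(E) = (-9 + E)/(E + (1 + E)*(-5 + E))
(-6 + 113)*y(-9) = (-6 + 113)*((9 - 1*(-9))/(5 - 1*(-9)² + 3*(-9))) = 107*((9 + 9)/(5 - 1*81 - 27)) = 107*(18/(5 - 81 - 27)) = 107*(18/(-103)) = 107*(-1/103*18) = 107*(-18/103) = -1926/103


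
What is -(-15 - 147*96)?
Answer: 14127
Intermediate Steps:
-(-15 - 147*96) = -(-15 - 14112) = -1*(-14127) = 14127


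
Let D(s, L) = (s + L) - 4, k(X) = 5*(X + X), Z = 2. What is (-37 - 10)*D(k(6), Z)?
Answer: -2726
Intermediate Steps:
k(X) = 10*X (k(X) = 5*(2*X) = 10*X)
D(s, L) = -4 + L + s (D(s, L) = (L + s) - 4 = -4 + L + s)
(-37 - 10)*D(k(6), Z) = (-37 - 10)*(-4 + 2 + 10*6) = -47*(-4 + 2 + 60) = -47*58 = -2726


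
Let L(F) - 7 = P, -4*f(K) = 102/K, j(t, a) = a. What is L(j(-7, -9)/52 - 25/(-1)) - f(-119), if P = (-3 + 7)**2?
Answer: 319/14 ≈ 22.786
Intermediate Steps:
f(K) = -51/(2*K)
P = 16 (P = 4**2 = 16)
L(F) = 23 (L(F) = 7 + 16 = 23)
L(j(-7, -9)/52 - 25/(-1)) - f(-119) = 23 - (-51)/(2*(-119)) = 23 - (-51)*(-1)/(2*119) = 23 - 1*3/14 = 23 - 3/14 = 319/14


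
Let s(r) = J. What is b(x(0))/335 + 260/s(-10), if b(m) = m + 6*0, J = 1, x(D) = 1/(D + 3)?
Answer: 261301/1005 ≈ 260.00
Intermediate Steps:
x(D) = 1/(3 + D)
s(r) = 1
b(m) = m (b(m) = m + 0 = m)
b(x(0))/335 + 260/s(-10) = 1/((3 + 0)*335) + 260/1 = (1/335)/3 + 260*1 = (⅓)*(1/335) + 260 = 1/1005 + 260 = 261301/1005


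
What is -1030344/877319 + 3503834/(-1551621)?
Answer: -4672683528670/1361266584099 ≈ -3.4326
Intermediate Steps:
-1030344/877319 + 3503834/(-1551621) = -1030344*1/877319 + 3503834*(-1/1551621) = -1030344/877319 - 3503834/1551621 = -4672683528670/1361266584099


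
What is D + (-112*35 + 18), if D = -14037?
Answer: -17939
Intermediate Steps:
D + (-112*35 + 18) = -14037 + (-112*35 + 18) = -14037 + (-3920 + 18) = -14037 - 3902 = -17939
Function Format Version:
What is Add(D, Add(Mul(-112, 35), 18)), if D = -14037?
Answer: -17939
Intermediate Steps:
Add(D, Add(Mul(-112, 35), 18)) = Add(-14037, Add(Mul(-112, 35), 18)) = Add(-14037, Add(-3920, 18)) = Add(-14037, -3902) = -17939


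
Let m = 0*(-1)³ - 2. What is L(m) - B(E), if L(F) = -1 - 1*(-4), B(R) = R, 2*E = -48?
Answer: 27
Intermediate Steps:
E = -24 (E = (½)*(-48) = -24)
m = -2 (m = 0*(-1) - 2 = 0 - 2 = -2)
L(F) = 3 (L(F) = -1 + 4 = 3)
L(m) - B(E) = 3 - 1*(-24) = 3 + 24 = 27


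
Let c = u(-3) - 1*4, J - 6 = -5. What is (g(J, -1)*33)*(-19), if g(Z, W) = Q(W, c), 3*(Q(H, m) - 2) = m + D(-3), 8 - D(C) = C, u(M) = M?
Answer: -2090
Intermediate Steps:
J = 1 (J = 6 - 5 = 1)
c = -7 (c = -3 - 1*4 = -3 - 4 = -7)
D(C) = 8 - C
Q(H, m) = 17/3 + m/3 (Q(H, m) = 2 + (m + (8 - 1*(-3)))/3 = 2 + (m + (8 + 3))/3 = 2 + (m + 11)/3 = 2 + (11 + m)/3 = 2 + (11/3 + m/3) = 17/3 + m/3)
g(Z, W) = 10/3 (g(Z, W) = 17/3 + (1/3)*(-7) = 17/3 - 7/3 = 10/3)
(g(J, -1)*33)*(-19) = ((10/3)*33)*(-19) = 110*(-19) = -2090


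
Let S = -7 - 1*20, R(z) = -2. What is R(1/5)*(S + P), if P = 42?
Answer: -30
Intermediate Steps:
S = -27 (S = -7 - 20 = -27)
R(1/5)*(S + P) = -2*(-27 + 42) = -2*15 = -30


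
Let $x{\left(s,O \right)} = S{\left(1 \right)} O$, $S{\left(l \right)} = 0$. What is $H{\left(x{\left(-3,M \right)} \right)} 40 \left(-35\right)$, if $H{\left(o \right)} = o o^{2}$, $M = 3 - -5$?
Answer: $0$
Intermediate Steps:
$M = 8$ ($M = 3 + 5 = 8$)
$x{\left(s,O \right)} = 0$ ($x{\left(s,O \right)} = 0 O = 0$)
$H{\left(o \right)} = o^{3}$
$H{\left(x{\left(-3,M \right)} \right)} 40 \left(-35\right) = 0^{3} \cdot 40 \left(-35\right) = 0 \cdot 40 \left(-35\right) = 0 \left(-35\right) = 0$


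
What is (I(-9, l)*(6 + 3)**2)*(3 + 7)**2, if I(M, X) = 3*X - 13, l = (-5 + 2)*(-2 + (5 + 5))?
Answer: -688500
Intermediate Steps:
l = -24 (l = -3*(-2 + 10) = -3*8 = -24)
I(M, X) = -13 + 3*X
(I(-9, l)*(6 + 3)**2)*(3 + 7)**2 = ((-13 + 3*(-24))*(6 + 3)**2)*(3 + 7)**2 = ((-13 - 72)*9**2)*10**2 = -85*81*100 = -6885*100 = -688500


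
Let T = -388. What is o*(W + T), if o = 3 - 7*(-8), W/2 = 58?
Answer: -16048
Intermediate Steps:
W = 116 (W = 2*58 = 116)
o = 59 (o = 3 + 56 = 59)
o*(W + T) = 59*(116 - 388) = 59*(-272) = -16048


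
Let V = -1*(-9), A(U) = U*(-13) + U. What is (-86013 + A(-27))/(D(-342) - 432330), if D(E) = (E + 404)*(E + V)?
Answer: 28563/150992 ≈ 0.18917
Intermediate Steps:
A(U) = -12*U (A(U) = -13*U + U = -12*U)
V = 9
D(E) = (9 + E)*(404 + E) (D(E) = (E + 404)*(E + 9) = (404 + E)*(9 + E) = (9 + E)*(404 + E))
(-86013 + A(-27))/(D(-342) - 432330) = (-86013 - 12*(-27))/((3636 + (-342)² + 413*(-342)) - 432330) = (-86013 + 324)/((3636 + 116964 - 141246) - 432330) = -85689/(-20646 - 432330) = -85689/(-452976) = -85689*(-1/452976) = 28563/150992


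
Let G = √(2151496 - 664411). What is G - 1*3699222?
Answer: -3699222 + √1487085 ≈ -3.6980e+6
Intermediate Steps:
G = √1487085 ≈ 1219.5
G - 1*3699222 = √1487085 - 1*3699222 = √1487085 - 3699222 = -3699222 + √1487085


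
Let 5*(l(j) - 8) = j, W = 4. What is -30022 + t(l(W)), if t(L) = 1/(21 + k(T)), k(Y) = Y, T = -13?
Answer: -240175/8 ≈ -30022.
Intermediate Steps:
l(j) = 8 + j/5
t(L) = ⅛ (t(L) = 1/(21 - 13) = 1/8 = ⅛)
-30022 + t(l(W)) = -30022 + ⅛ = -240175/8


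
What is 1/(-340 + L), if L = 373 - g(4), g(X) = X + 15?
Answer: 1/14 ≈ 0.071429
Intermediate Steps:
g(X) = 15 + X
L = 354 (L = 373 - (15 + 4) = 373 - 1*19 = 373 - 19 = 354)
1/(-340 + L) = 1/(-340 + 354) = 1/14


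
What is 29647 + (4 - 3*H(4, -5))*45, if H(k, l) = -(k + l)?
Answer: 29692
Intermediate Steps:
H(k, l) = -k - l
29647 + (4 - 3*H(4, -5))*45 = 29647 + (4 - 3*(-1*4 - 1*(-5)))*45 = 29647 + (4 - 3*(-4 + 5))*45 = 29647 + (4 - 3*1)*45 = 29647 + (4 - 3)*45 = 29647 + 1*45 = 29647 + 45 = 29692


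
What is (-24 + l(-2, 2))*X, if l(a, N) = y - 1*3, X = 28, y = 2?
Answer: -700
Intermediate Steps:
l(a, N) = -1 (l(a, N) = 2 - 1*3 = 2 - 3 = -1)
(-24 + l(-2, 2))*X = (-24 - 1)*28 = -25*28 = -700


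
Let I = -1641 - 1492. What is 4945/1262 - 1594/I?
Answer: 17504313/3953846 ≈ 4.4272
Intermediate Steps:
I = -3133
4945/1262 - 1594/I = 4945/1262 - 1594/(-3133) = 4945*(1/1262) - 1594*(-1/3133) = 4945/1262 + 1594/3133 = 17504313/3953846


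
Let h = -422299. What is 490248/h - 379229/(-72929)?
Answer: 124394731079/30797843771 ≈ 4.0391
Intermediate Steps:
490248/h - 379229/(-72929) = 490248/(-422299) - 379229/(-72929) = 490248*(-1/422299) - 379229*(-1/72929) = -490248/422299 + 379229/72929 = 124394731079/30797843771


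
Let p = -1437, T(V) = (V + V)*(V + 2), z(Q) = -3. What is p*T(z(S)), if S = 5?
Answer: -8622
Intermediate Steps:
T(V) = 2*V*(2 + V) (T(V) = (2*V)*(2 + V) = 2*V*(2 + V))
p*T(z(S)) = -2874*(-3)*(2 - 3) = -2874*(-3)*(-1) = -1437*6 = -8622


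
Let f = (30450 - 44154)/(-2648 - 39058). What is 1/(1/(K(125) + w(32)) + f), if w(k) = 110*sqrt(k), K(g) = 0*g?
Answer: 6147219724800/2019840886799 - 21259216440*sqrt(2)/2019840886799 ≈ 3.0285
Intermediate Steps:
K(g) = 0
f = 2284/6951 (f = -13704/(-41706) = -13704*(-1/41706) = 2284/6951 ≈ 0.32859)
1/(1/(K(125) + w(32)) + f) = 1/(1/(0 + 110*sqrt(32)) + 2284/6951) = 1/(1/(0 + 110*(4*sqrt(2))) + 2284/6951) = 1/(1/(0 + 440*sqrt(2)) + 2284/6951) = 1/(1/(440*sqrt(2)) + 2284/6951) = 1/(sqrt(2)/880 + 2284/6951) = 1/(2284/6951 + sqrt(2)/880)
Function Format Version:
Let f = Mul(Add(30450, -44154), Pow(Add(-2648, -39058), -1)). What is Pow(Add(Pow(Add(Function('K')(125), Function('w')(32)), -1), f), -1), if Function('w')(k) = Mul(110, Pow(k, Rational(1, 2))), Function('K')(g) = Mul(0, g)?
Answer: Add(Rational(6147219724800, 2019840886799), Mul(Rational(-21259216440, 2019840886799), Pow(2, Rational(1, 2)))) ≈ 3.0285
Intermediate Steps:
Function('K')(g) = 0
f = Rational(2284, 6951) (f = Mul(-13704, Pow(-41706, -1)) = Mul(-13704, Rational(-1, 41706)) = Rational(2284, 6951) ≈ 0.32859)
Pow(Add(Pow(Add(Function('K')(125), Function('w')(32)), -1), f), -1) = Pow(Add(Pow(Add(0, Mul(110, Pow(32, Rational(1, 2)))), -1), Rational(2284, 6951)), -1) = Pow(Add(Pow(Add(0, Mul(110, Mul(4, Pow(2, Rational(1, 2))))), -1), Rational(2284, 6951)), -1) = Pow(Add(Pow(Add(0, Mul(440, Pow(2, Rational(1, 2)))), -1), Rational(2284, 6951)), -1) = Pow(Add(Pow(Mul(440, Pow(2, Rational(1, 2))), -1), Rational(2284, 6951)), -1) = Pow(Add(Mul(Rational(1, 880), Pow(2, Rational(1, 2))), Rational(2284, 6951)), -1) = Pow(Add(Rational(2284, 6951), Mul(Rational(1, 880), Pow(2, Rational(1, 2)))), -1)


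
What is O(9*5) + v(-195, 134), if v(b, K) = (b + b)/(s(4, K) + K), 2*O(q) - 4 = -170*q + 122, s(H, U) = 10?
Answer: -90353/24 ≈ -3764.7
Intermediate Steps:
O(q) = 63 - 85*q (O(q) = 2 + (-170*q + 122)/2 = 2 + (122 - 170*q)/2 = 2 + (61 - 85*q) = 63 - 85*q)
v(b, K) = 2*b/(10 + K) (v(b, K) = (b + b)/(10 + K) = (2*b)/(10 + K) = 2*b/(10 + K))
O(9*5) + v(-195, 134) = (63 - 765*5) + 2*(-195)/(10 + 134) = (63 - 85*45) + 2*(-195)/144 = (63 - 3825) + 2*(-195)*(1/144) = -3762 - 65/24 = -90353/24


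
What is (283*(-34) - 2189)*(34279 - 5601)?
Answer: -338715858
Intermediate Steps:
(283*(-34) - 2189)*(34279 - 5601) = (-9622 - 2189)*28678 = -11811*28678 = -338715858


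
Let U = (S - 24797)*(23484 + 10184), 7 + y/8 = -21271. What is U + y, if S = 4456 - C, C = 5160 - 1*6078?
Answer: -654103788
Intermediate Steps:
y = -170224 (y = -56 + 8*(-21271) = -56 - 170168 = -170224)
C = -918 (C = 5160 - 6078 = -918)
S = 5374 (S = 4456 - 1*(-918) = 4456 + 918 = 5374)
U = -653933564 (U = (5374 - 24797)*(23484 + 10184) = -19423*33668 = -653933564)
U + y = -653933564 - 170224 = -654103788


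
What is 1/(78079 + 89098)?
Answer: 1/167177 ≈ 5.9817e-6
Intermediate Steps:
1/(78079 + 89098) = 1/167177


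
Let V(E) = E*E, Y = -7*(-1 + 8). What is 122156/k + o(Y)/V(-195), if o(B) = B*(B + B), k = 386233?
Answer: 6499672766/14686509825 ≈ 0.44256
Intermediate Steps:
Y = -49 (Y = -7*7 = -49)
o(B) = 2*B² (o(B) = B*(2*B) = 2*B²)
V(E) = E²
122156/k + o(Y)/V(-195) = 122156/386233 + (2*(-49)²)/((-195)²) = 122156*(1/386233) + (2*2401)/38025 = 122156/386233 + 4802*(1/38025) = 122156/386233 + 4802/38025 = 6499672766/14686509825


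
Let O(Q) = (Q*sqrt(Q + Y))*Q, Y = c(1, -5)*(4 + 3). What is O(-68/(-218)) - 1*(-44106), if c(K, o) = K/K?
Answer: 44106 + 1156*sqrt(86873)/1295029 ≈ 44106.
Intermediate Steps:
c(K, o) = 1
Y = 7 (Y = 1*(4 + 3) = 1*7 = 7)
O(Q) = Q**2*sqrt(7 + Q) (O(Q) = (Q*sqrt(Q + 7))*Q = (Q*sqrt(7 + Q))*Q = Q**2*sqrt(7 + Q))
O(-68/(-218)) - 1*(-44106) = (-68/(-218))**2*sqrt(7 - 68/(-218)) - 1*(-44106) = (-68*(-1/218))**2*sqrt(7 - 68*(-1/218)) + 44106 = (34/109)**2*sqrt(7 + 34/109) + 44106 = 1156*sqrt(797/109)/11881 + 44106 = 1156*(sqrt(86873)/109)/11881 + 44106 = 1156*sqrt(86873)/1295029 + 44106 = 44106 + 1156*sqrt(86873)/1295029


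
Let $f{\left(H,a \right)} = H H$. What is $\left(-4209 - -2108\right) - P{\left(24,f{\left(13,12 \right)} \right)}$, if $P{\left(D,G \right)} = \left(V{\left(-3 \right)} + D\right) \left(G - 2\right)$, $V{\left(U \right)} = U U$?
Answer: $-7612$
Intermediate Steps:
$V{\left(U \right)} = U^{2}$
$f{\left(H,a \right)} = H^{2}$
$P{\left(D,G \right)} = \left(-2 + G\right) \left(9 + D\right)$ ($P{\left(D,G \right)} = \left(\left(-3\right)^{2} + D\right) \left(G - 2\right) = \left(9 + D\right) \left(-2 + G\right) = \left(-2 + G\right) \left(9 + D\right)$)
$\left(-4209 - -2108\right) - P{\left(24,f{\left(13,12 \right)} \right)} = \left(-4209 - -2108\right) - \left(-18 - 48 + 9 \cdot 13^{2} + 24 \cdot 13^{2}\right) = \left(-4209 + 2108\right) - \left(-18 - 48 + 9 \cdot 169 + 24 \cdot 169\right) = -2101 - \left(-18 - 48 + 1521 + 4056\right) = -2101 - 5511 = -7612$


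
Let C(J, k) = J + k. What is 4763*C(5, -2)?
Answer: 14289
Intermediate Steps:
4763*C(5, -2) = 4763*(5 - 2) = 4763*3 = 14289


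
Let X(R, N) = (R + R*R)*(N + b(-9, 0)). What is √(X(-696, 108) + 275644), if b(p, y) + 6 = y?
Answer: 2*√12403771 ≈ 7043.8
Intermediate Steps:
b(p, y) = -6 + y
X(R, N) = (-6 + N)*(R + R²) (X(R, N) = (R + R*R)*(N + (-6 + 0)) = (R + R²)*(N - 6) = (R + R²)*(-6 + N) = (-6 + N)*(R + R²))
√(X(-696, 108) + 275644) = √(-696*(-6 + 108 - 6*(-696) + 108*(-696)) + 275644) = √(-696*(-6 + 108 + 4176 - 75168) + 275644) = √(-696*(-70890) + 275644) = √(49339440 + 275644) = √49615084 = 2*√12403771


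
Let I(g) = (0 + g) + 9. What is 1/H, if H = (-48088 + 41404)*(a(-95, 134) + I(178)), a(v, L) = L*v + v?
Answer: 1/84472392 ≈ 1.1838e-8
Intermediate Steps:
a(v, L) = v + L*v
I(g) = 9 + g (I(g) = g + 9 = 9 + g)
H = 84472392 (H = (-48088 + 41404)*(-95*(1 + 134) + (9 + 178)) = -6684*(-95*135 + 187) = -6684*(-12825 + 187) = -6684*(-12638) = 84472392)
1/H = 1/84472392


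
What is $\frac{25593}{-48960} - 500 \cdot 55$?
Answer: $- \frac{448808531}{16320} \approx -27501.0$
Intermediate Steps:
$\frac{25593}{-48960} - 500 \cdot 55 = 25593 \left(- \frac{1}{48960}\right) - 27500 = - \frac{8531}{16320} - 27500 = - \frac{448808531}{16320}$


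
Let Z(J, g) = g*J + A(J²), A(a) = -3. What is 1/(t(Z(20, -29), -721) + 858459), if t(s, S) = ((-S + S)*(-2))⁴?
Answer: 1/858459 ≈ 1.1649e-6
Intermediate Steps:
Z(J, g) = -3 + J*g (Z(J, g) = g*J - 3 = J*g - 3 = -3 + J*g)
t(s, S) = 0 (t(s, S) = (0*(-2))⁴ = 0⁴ = 0)
1/(t(Z(20, -29), -721) + 858459) = 1/(0 + 858459) = 1/858459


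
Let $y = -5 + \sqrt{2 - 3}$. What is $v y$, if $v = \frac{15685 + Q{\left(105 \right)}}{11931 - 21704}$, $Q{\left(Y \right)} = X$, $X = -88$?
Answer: $\frac{77985}{9773} - \frac{15597 i}{9773} \approx 7.9796 - 1.5959 i$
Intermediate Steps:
$Q{\left(Y \right)} = -88$
$v = - \frac{15597}{9773}$ ($v = \frac{15685 - 88}{11931 - 21704} = \frac{15597}{-9773} = 15597 \left(- \frac{1}{9773}\right) = - \frac{15597}{9773} \approx -1.5959$)
$y = -5 + i$ ($y = -5 + \sqrt{-1} = -5 + i \approx -5.0 + 1.0 i$)
$v y = - \frac{15597 \left(-5 + i\right)}{9773} = \frac{77985}{9773} - \frac{15597 i}{9773}$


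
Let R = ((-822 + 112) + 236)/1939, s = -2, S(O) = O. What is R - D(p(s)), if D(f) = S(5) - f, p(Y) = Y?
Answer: -14047/1939 ≈ -7.2445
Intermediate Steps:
D(f) = 5 - f
R = -474/1939 (R = (-710 + 236)*(1/1939) = -474*1/1939 = -474/1939 ≈ -0.24446)
R - D(p(s)) = -474/1939 - (5 - 1*(-2)) = -474/1939 - (5 + 2) = -474/1939 - 1*7 = -474/1939 - 7 = -14047/1939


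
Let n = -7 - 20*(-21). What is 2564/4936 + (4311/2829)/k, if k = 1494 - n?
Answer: 655197761/1257918622 ≈ 0.52086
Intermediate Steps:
n = 413 (n = -7 + 420 = 413)
k = 1081 (k = 1494 - 1*413 = 1494 - 413 = 1081)
2564/4936 + (4311/2829)/k = 2564/4936 + (4311/2829)/1081 = 2564*(1/4936) + (4311*(1/2829))*(1/1081) = 641/1234 + (1437/943)*(1/1081) = 641/1234 + 1437/1019383 = 655197761/1257918622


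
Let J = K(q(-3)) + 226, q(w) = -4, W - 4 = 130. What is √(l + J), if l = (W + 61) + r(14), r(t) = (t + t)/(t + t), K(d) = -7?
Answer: √415 ≈ 20.372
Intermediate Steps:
W = 134 (W = 4 + 130 = 134)
r(t) = 1 (r(t) = (2*t)/((2*t)) = (2*t)*(1/(2*t)) = 1)
l = 196 (l = (134 + 61) + 1 = 195 + 1 = 196)
J = 219 (J = -7 + 226 = 219)
√(l + J) = √(196 + 219) = √415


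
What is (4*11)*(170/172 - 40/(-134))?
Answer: 163130/2881 ≈ 56.623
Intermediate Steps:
(4*11)*(170/172 - 40/(-134)) = 44*(170*(1/172) - 40*(-1/134)) = 44*(85/86 + 20/67) = 44*(7415/5762) = 163130/2881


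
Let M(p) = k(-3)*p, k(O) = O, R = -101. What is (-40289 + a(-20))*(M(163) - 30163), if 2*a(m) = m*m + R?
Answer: 1230355954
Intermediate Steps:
a(m) = -101/2 + m²/2 (a(m) = (m*m - 101)/2 = (m² - 101)/2 = (-101 + m²)/2 = -101/2 + m²/2)
M(p) = -3*p
(-40289 + a(-20))*(M(163) - 30163) = (-40289 + (-101/2 + (½)*(-20)²))*(-3*163 - 30163) = (-40289 + (-101/2 + (½)*400))*(-489 - 30163) = (-40289 + (-101/2 + 200))*(-30652) = (-40289 + 299/2)*(-30652) = -80279/2*(-30652) = 1230355954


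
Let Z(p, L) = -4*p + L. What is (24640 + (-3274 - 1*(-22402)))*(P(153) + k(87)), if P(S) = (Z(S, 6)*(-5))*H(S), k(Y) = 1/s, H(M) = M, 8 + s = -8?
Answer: 40580808769/2 ≈ 2.0290e+10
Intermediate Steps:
s = -16 (s = -8 - 8 = -16)
Z(p, L) = L - 4*p
k(Y) = -1/16 (k(Y) = 1/(-16) = -1/16)
P(S) = S*(-30 + 20*S) (P(S) = ((6 - 4*S)*(-5))*S = (-30 + 20*S)*S = S*(-30 + 20*S))
(24640 + (-3274 - 1*(-22402)))*(P(153) + k(87)) = (24640 + (-3274 - 1*(-22402)))*(10*153*(-3 + 2*153) - 1/16) = (24640 + (-3274 + 22402))*(10*153*(-3 + 306) - 1/16) = (24640 + 19128)*(10*153*303 - 1/16) = 43768*(463590 - 1/16) = 43768*(7417439/16) = 40580808769/2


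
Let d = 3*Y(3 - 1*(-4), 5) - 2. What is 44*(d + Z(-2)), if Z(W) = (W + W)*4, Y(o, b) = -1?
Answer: -924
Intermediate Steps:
Z(W) = 8*W (Z(W) = (2*W)*4 = 8*W)
d = -5 (d = 3*(-1) - 2 = -3 - 2 = -5)
44*(d + Z(-2)) = 44*(-5 + 8*(-2)) = 44*(-5 - 16) = 44*(-21) = -924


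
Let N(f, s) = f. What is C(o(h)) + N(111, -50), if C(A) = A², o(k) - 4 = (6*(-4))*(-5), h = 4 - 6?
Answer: 15487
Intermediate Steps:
h = -2
o(k) = 124 (o(k) = 4 + (6*(-4))*(-5) = 4 - 24*(-5) = 4 + 120 = 124)
C(o(h)) + N(111, -50) = 124² + 111 = 15376 + 111 = 15487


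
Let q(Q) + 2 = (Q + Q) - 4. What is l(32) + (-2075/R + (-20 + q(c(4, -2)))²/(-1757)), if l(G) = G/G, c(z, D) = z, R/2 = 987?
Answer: -116719/495474 ≈ -0.23557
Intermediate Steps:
R = 1974 (R = 2*987 = 1974)
q(Q) = -6 + 2*Q (q(Q) = -2 + ((Q + Q) - 4) = -2 + (2*Q - 4) = -2 + (-4 + 2*Q) = -6 + 2*Q)
l(G) = 1
l(32) + (-2075/R + (-20 + q(c(4, -2)))²/(-1757)) = 1 + (-2075/1974 + (-20 + (-6 + 2*4))²/(-1757)) = 1 + (-2075*1/1974 + (-20 + (-6 + 8))²*(-1/1757)) = 1 + (-2075/1974 + (-20 + 2)²*(-1/1757)) = 1 + (-2075/1974 + (-18)²*(-1/1757)) = 1 + (-2075/1974 + 324*(-1/1757)) = 1 + (-2075/1974 - 324/1757) = 1 - 612193/495474 = -116719/495474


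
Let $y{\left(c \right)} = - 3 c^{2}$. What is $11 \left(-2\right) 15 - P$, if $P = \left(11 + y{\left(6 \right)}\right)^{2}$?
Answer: $-9739$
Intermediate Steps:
$P = 9409$ ($P = \left(11 - 3 \cdot 6^{2}\right)^{2} = \left(11 - 108\right)^{2} = \left(-97\right)^{2} = 9409$)
$11 \left(-2\right) 15 - P = 11 \left(-2\right) 15 - 9409 = \left(-22\right) 15 - 9409 = -330 - 9409 = -9739$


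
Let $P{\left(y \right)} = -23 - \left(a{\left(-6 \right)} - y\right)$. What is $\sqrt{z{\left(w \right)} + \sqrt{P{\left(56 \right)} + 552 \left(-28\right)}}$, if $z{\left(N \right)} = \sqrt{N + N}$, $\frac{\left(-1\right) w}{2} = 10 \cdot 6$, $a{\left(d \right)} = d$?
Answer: $\sqrt{i} \sqrt{3 \sqrt{1713} + 4 \sqrt{15}} \approx 8.3564 + 8.3564 i$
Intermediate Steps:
$w = -120$ ($w = - 2 \cdot 10 \cdot 6 = \left(-2\right) 60 = -120$)
$z{\left(N \right)} = \sqrt{2} \sqrt{N}$ ($z{\left(N \right)} = \sqrt{2 N} = \sqrt{2} \sqrt{N}$)
$P{\left(y \right)} = -17 + y$ ($P{\left(y \right)} = -23 - \left(-6 - y\right) = -23 + \left(6 + y\right) = -17 + y$)
$\sqrt{z{\left(w \right)} + \sqrt{P{\left(56 \right)} + 552 \left(-28\right)}} = \sqrt{\sqrt{2} \sqrt{-120} + \sqrt{\left(-17 + 56\right) + 552 \left(-28\right)}} = \sqrt{\sqrt{2} \cdot 2 i \sqrt{30} + \sqrt{39 - 15456}} = \sqrt{4 i \sqrt{15} + \sqrt{-15417}} = \sqrt{4 i \sqrt{15} + 3 i \sqrt{1713}} = \sqrt{3 i \sqrt{1713} + 4 i \sqrt{15}}$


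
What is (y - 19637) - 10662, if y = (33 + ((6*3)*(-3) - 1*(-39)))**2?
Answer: -29975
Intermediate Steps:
y = 324 (y = (33 + (18*(-3) + 39))**2 = (33 + (-54 + 39))**2 = (33 - 15)**2 = 18**2 = 324)
(y - 19637) - 10662 = (324 - 19637) - 10662 = -19313 - 10662 = -29975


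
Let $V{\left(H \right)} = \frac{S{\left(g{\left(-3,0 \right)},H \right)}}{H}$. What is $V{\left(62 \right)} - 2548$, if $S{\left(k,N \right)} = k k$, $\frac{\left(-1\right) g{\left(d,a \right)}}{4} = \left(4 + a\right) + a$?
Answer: $- \frac{78860}{31} \approx -2543.9$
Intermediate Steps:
$g{\left(d,a \right)} = -16 - 8 a$ ($g{\left(d,a \right)} = - 4 \left(\left(4 + a\right) + a\right) = - 4 \left(4 + 2 a\right) = -16 - 8 a$)
$S{\left(k,N \right)} = k^{2}$
$V{\left(H \right)} = \frac{256}{H}$ ($V{\left(H \right)} = \frac{\left(-16 - 0\right)^{2}}{H} = \frac{\left(-16 + 0\right)^{2}}{H} = \frac{\left(-16\right)^{2}}{H} = \frac{256}{H}$)
$V{\left(62 \right)} - 2548 = \frac{256}{62} - 2548 = 256 \cdot \frac{1}{62} - 2548 = \frac{128}{31} - 2548 = - \frac{78860}{31}$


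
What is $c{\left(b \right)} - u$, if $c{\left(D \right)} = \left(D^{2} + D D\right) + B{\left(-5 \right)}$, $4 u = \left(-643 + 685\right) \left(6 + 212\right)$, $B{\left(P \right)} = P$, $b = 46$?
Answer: $1938$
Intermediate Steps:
$u = 2289$ ($u = \frac{\left(-643 + 685\right) \left(6 + 212\right)}{4} = \frac{42 \cdot 218}{4} = \frac{1}{4} \cdot 9156 = 2289$)
$c{\left(D \right)} = -5 + 2 D^{2}$ ($c{\left(D \right)} = \left(D^{2} + D D\right) - 5 = \left(D^{2} + D^{2}\right) - 5 = 2 D^{2} - 5 = -5 + 2 D^{2}$)
$c{\left(b \right)} - u = \left(-5 + 2 \cdot 46^{2}\right) - 2289 = \left(-5 + 2 \cdot 2116\right) - 2289 = \left(-5 + 4232\right) - 2289 = 4227 - 2289 = 1938$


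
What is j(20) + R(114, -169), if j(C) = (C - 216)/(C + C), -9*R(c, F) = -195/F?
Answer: -1961/390 ≈ -5.0282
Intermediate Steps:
R(c, F) = 65/(3*F) (R(c, F) = -(-65)/(3*F) = 65/(3*F))
j(C) = (-216 + C)/(2*C) (j(C) = (-216 + C)/((2*C)) = (-216 + C)*(1/(2*C)) = (-216 + C)/(2*C))
j(20) + R(114, -169) = (½)*(-216 + 20)/20 + (65/3)/(-169) = (½)*(1/20)*(-196) + (65/3)*(-1/169) = -49/10 - 5/39 = -1961/390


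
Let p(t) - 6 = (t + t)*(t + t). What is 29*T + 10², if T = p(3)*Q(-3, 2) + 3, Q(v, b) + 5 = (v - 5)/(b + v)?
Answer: 3841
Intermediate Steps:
Q(v, b) = -5 + (-5 + v)/(b + v) (Q(v, b) = -5 + (v - 5)/(b + v) = -5 + (-5 + v)/(b + v))
p(t) = 6 + 4*t² (p(t) = 6 + (t + t)*(t + t) = 6 + (2*t)*(2*t) = 6 + 4*t²)
T = 129 (T = (6 + 4*3²)*((-5 - 5*2 - 4*(-3))/(2 - 3)) + 3 = (6 + 4*9)*((-5 - 10 + 12)/(-1)) + 3 = (6 + 36)*(-1*(-3)) + 3 = 42*3 + 3 = 126 + 3 = 129)
29*T + 10² = 29*129 + 10² = 3741 + 100 = 3841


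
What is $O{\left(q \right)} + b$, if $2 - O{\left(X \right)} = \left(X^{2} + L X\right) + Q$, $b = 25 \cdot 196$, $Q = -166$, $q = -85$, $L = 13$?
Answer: $-1052$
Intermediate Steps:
$b = 4900$
$O{\left(X \right)} = 168 - X^{2} - 13 X$ ($O{\left(X \right)} = 2 - \left(\left(X^{2} + 13 X\right) - 166\right) = 2 - \left(-166 + X^{2} + 13 X\right) = 168 - X^{2} - 13 X$)
$O{\left(q \right)} + b = \left(168 - \left(-85\right)^{2} - -1105\right) + 4900 = \left(168 - 7225 + 1105\right) + 4900 = -5952 + 4900 = -1052$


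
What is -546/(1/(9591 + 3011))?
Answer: -6880692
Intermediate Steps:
-546/(1/(9591 + 3011)) = -546/(1/12602) = -546/1/12602 = -546*12602 = -1*6880692 = -6880692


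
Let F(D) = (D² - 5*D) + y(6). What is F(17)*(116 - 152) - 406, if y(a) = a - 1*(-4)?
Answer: -8110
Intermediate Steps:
y(a) = 4 + a (y(a) = a + 4 = 4 + a)
F(D) = 10 + D² - 5*D (F(D) = (D² - 5*D) + (4 + 6) = (D² - 5*D) + 10 = 10 + D² - 5*D)
F(17)*(116 - 152) - 406 = (10 + 17² - 5*17)*(116 - 152) - 406 = (10 + 289 - 85)*(-36) - 406 = 214*(-36) - 406 = -7704 - 406 = -8110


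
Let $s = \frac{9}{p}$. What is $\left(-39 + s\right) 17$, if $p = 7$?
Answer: $- \frac{4488}{7} \approx -641.14$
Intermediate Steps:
$s = \frac{9}{7} \approx 1.2857$
$\left(-39 + s\right) 17 = \left(-39 + \frac{9}{7}\right) 17 = \left(- \frac{264}{7}\right) 17 = - \frac{4488}{7}$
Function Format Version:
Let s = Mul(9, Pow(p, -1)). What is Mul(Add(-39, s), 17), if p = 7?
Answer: Rational(-4488, 7) ≈ -641.14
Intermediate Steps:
s = Rational(9, 7) (s = Mul(9, Pow(7, -1)) = Mul(9, Rational(1, 7)) = Rational(9, 7) ≈ 1.2857)
Mul(Add(-39, s), 17) = Mul(Add(-39, Rational(9, 7)), 17) = Mul(Rational(-264, 7), 17) = Rational(-4488, 7)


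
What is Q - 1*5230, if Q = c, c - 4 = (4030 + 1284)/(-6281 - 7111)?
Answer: -34995953/6696 ≈ -5226.4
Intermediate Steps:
c = 24127/6696 (c = 4 + (4030 + 1284)/(-6281 - 7111) = 4 + 5314/(-13392) = 4 + 5314*(-1/13392) = 4 - 2657/6696 = 24127/6696 ≈ 3.6032)
Q = 24127/6696 ≈ 3.6032
Q - 1*5230 = 24127/6696 - 1*5230 = 24127/6696 - 5230 = -34995953/6696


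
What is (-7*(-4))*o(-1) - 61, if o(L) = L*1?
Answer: -89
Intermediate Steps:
o(L) = L
(-7*(-4))*o(-1) - 61 = -7*(-4)*(-1) - 61 = 28*(-1) - 61 = -28 - 61 = -89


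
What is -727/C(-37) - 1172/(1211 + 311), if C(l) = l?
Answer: 531565/28157 ≈ 18.879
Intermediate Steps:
-727/C(-37) - 1172/(1211 + 311) = -727/(-37) - 1172/(1211 + 311) = -727*(-1/37) - 1172/1522 = 727/37 - 1172*1/1522 = 727/37 - 586/761 = 531565/28157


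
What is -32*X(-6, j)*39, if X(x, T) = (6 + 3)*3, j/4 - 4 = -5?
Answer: -33696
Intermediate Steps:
j = -4 (j = 16 + 4*(-5) = 16 - 20 = -4)
X(x, T) = 27 (X(x, T) = 9*3 = 27)
-32*X(-6, j)*39 = -32*27*39 = -864*39 = -33696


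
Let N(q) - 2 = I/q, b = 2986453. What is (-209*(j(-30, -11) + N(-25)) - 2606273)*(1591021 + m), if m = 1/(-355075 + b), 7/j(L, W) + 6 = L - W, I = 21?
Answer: -272803357626151064197/65784450 ≈ -4.1469e+12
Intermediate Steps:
j(L, W) = 7/(-6 + L - W) (j(L, W) = 7/(-6 + (L - W)) = 7/(-6 + L - W))
N(q) = 2 + 21/q
m = 1/2631378 (m = 1/(-355075 + 2986453) = 1/2631378 ≈ 3.8003e-7)
(-209*(j(-30, -11) + N(-25)) - 2606273)*(1591021 + m) = (-209*(7/(-6 - 30 - 1*(-11)) + (2 + 21/(-25))) - 2606273)*(1591021 + 1/2631378) = (-209*(7/(-6 - 30 + 11) + (2 + 21*(-1/25))) - 2606273)*(4186577656939/2631378) = (-209*(7/(-25) + (2 - 21/25)) - 2606273)*(4186577656939/2631378) = (-209*(7*(-1/25) + 29/25) - 2606273)*(4186577656939/2631378) = (-209*(-7/25 + 29/25) - 2606273)*(4186577656939/2631378) = (-209*22/25 - 2606273)*(4186577656939/2631378) = (-4598/25 - 2606273)*(4186577656939/2631378) = -65161423/25*4186577656939/2631378 = -272803357626151064197/65784450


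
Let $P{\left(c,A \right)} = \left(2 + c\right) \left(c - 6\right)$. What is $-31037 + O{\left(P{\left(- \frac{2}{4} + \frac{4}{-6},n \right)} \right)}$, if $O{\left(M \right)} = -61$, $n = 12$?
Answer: $-31098$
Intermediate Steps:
$P{\left(c,A \right)} = \left(-6 + c\right) \left(2 + c\right)$ ($P{\left(c,A \right)} = \left(2 + c\right) \left(-6 + c\right) = \left(-6 + c\right) \left(2 + c\right)$)
$-31037 + O{\left(P{\left(- \frac{2}{4} + \frac{4}{-6},n \right)} \right)} = -31037 - 61 = -31098$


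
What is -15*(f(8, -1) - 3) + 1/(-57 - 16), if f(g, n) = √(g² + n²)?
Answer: 3284/73 - 15*√65 ≈ -75.948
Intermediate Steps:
-15*(f(8, -1) - 3) + 1/(-57 - 16) = -15*(√(8² + (-1)²) - 3) + 1/(-57 - 16) = -15*(√(64 + 1) - 3) + 1/(-73) = -15*(√65 - 3) - 1/73 = -15*(-3 + √65) - 1/73 = (45 - 15*√65) - 1/73 = 3284/73 - 15*√65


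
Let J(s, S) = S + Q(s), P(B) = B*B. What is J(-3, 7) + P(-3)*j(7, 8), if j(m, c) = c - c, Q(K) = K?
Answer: 4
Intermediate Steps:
P(B) = B**2
j(m, c) = 0
J(s, S) = S + s
J(-3, 7) + P(-3)*j(7, 8) = (7 - 3) + (-3)**2*0 = 4 + 9*0 = 4 + 0 = 4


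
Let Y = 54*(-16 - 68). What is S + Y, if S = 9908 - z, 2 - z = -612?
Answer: 4758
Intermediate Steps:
z = 614 (z = 2 - 1*(-612) = 2 + 612 = 614)
Y = -4536 (Y = 54*(-84) = -4536)
S = 9294 (S = 9908 - 1*614 = 9908 - 614 = 9294)
S + Y = 9294 - 4536 = 4758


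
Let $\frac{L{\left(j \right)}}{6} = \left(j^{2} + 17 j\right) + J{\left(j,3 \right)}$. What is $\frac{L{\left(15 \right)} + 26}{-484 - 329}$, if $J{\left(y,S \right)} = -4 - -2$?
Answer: $- \frac{2894}{813} \approx -3.5597$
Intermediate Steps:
$J{\left(y,S \right)} = -2$ ($J{\left(y,S \right)} = -4 + 2 = -2$)
$L{\left(j \right)} = -12 + 6 j^{2} + 102 j$ ($L{\left(j \right)} = 6 \left(\left(j^{2} + 17 j\right) - 2\right) = 6 \left(-2 + j^{2} + 17 j\right) = -12 + 6 j^{2} + 102 j$)
$\frac{L{\left(15 \right)} + 26}{-484 - 329} = \frac{\left(-12 + 6 \cdot 15^{2} + 102 \cdot 15\right) + 26}{-484 - 329} = \frac{\left(-12 + 6 \cdot 225 + 1530\right) + 26}{-813} = \left(\left(-12 + 1350 + 1530\right) + 26\right) \left(- \frac{1}{813}\right) = \left(2868 + 26\right) \left(- \frac{1}{813}\right) = 2894 \left(- \frac{1}{813}\right) = - \frac{2894}{813}$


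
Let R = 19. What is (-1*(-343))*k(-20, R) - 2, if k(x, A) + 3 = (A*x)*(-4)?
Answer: 520329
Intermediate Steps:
k(x, A) = -3 - 4*A*x (k(x, A) = -3 + (A*x)*(-4) = -3 - 4*A*x)
(-1*(-343))*k(-20, R) - 2 = (-1*(-343))*(-3 - 4*19*(-20)) - 2 = 343*(-3 + 1520) - 2 = 343*1517 - 2 = 520331 - 2 = 520329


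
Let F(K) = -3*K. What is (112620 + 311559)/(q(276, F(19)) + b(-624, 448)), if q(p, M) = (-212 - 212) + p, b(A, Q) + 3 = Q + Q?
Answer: 424179/745 ≈ 569.37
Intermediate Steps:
b(A, Q) = -3 + 2*Q (b(A, Q) = -3 + (Q + Q) = -3 + 2*Q)
q(p, M) = -424 + p
(112620 + 311559)/(q(276, F(19)) + b(-624, 448)) = (112620 + 311559)/((-424 + 276) + (-3 + 2*448)) = 424179/(-148 + (-3 + 896)) = 424179/(-148 + 893) = 424179/745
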